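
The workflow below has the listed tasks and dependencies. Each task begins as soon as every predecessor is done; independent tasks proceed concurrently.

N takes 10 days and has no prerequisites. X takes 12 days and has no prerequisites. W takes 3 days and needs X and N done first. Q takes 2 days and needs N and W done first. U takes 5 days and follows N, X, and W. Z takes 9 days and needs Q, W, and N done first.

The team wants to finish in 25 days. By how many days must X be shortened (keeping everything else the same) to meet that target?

1

Current finish: 26 days; target: 25.
X is on every critical path, so each day cut from X cuts the finish by one (this holds down to a finish of 24).
Need 26 − 25 = 1 day off X → X becomes 11 days, finish becomes 25.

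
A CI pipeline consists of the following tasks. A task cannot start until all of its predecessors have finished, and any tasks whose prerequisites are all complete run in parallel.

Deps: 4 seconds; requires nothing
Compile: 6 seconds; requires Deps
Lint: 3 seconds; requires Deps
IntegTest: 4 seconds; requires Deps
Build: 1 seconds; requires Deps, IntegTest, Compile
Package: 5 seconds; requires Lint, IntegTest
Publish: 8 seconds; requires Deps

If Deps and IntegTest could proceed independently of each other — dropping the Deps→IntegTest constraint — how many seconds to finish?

Before: longest chain Deps→IntegTest→Package = 4+4+5 = 13, finish 13.
Without Deps→IntegTest, IntegTest's earliest start moves from 4 to 0.
New critical path: Deps→Lint→Package = 4+3+5 = 12 ⇒ 12 seconds.

12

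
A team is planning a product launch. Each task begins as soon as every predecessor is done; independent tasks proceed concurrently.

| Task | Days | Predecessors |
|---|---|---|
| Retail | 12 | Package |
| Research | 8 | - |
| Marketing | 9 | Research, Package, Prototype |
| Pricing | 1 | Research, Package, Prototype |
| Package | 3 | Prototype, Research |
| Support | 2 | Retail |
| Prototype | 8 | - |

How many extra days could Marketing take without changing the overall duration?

The longest chain is Research→Package→Retail→Support = 8+3+12+2 = 25; overall finish 25 days.
The longest chain containing Marketing totals 20 days.
Slack of Marketing = 16 − 11 = 5 days.

5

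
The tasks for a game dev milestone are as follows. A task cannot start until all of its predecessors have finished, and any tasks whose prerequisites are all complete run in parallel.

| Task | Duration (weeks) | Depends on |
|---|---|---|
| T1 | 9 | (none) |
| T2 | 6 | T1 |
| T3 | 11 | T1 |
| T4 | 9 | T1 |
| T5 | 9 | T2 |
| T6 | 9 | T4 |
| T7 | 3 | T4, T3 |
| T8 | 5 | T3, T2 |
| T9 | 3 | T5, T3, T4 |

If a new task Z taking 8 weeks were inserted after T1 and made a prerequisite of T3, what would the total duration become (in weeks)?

33

Originally the plan takes 27 weeks.
With Z inserted, T3 now waits for max(T1, Z).
New critical path: T1→Z→T3→T8 = 9+8+11+5 = 33 ⇒ 33 weeks.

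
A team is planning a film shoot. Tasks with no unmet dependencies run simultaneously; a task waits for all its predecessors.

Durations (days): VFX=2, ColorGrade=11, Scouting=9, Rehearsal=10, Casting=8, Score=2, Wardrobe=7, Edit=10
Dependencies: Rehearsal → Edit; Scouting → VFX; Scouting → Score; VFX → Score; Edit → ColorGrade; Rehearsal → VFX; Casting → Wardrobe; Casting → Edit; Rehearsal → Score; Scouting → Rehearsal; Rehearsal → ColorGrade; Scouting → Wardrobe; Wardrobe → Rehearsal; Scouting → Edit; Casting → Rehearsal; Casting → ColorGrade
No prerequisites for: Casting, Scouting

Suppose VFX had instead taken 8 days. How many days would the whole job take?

47

As given, the longest chain is Scouting→Wardrobe→Rehearsal→Edit→ColorGrade = 9+7+10+10+11 = 47, so the finish is 47 days.
VFX is off the critical path — its longest chain is 30 days, giving 17 of slack.
The critical path is still Scouting→Wardrobe→Rehearsal→Edit→ColorGrade; finish is now 47 days.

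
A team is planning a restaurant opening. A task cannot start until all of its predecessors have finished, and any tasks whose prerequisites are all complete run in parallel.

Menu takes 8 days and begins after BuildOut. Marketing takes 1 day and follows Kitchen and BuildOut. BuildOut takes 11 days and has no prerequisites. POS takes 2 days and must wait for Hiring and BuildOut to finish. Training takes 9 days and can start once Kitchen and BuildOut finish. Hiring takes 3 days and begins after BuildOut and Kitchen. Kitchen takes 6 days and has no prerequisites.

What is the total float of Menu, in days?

1

The longest chain is BuildOut→Training = 11+9 = 20; overall finish 20 days.
The longest chain containing Menu totals 19 days.
So Menu can slip 20 − 19 = 1 day.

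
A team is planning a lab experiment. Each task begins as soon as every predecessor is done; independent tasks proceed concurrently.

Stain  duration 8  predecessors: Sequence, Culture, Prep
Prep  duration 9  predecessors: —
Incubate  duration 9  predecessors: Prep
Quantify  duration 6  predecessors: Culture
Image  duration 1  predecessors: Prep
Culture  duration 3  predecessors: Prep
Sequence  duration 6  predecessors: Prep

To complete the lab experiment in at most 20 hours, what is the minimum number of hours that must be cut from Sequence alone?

Current finish: 23 hours; target: 20.
Sequence is on every critical path, so each hour cut from Sequence cuts the finish by one (this holds down to a finish of 20).
Need 23 − 20 = 3 hours off Sequence → Sequence becomes 3 hours, finish becomes 20.

3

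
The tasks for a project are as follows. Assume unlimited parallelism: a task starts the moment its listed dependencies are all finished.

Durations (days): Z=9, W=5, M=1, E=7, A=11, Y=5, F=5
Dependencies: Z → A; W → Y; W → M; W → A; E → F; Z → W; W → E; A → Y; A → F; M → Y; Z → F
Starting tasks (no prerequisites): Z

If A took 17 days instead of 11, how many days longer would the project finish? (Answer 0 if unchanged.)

6

Critical path before the change: Z→W→A→Y = 9+5+11+5 = 30 giving 30 days.
Since A is critical, the +6 change carries straight to that chain (now 36 days).
No other chain overtakes it, so the finish is 36 days.
Change in finish: 36 − 30 = +6 days.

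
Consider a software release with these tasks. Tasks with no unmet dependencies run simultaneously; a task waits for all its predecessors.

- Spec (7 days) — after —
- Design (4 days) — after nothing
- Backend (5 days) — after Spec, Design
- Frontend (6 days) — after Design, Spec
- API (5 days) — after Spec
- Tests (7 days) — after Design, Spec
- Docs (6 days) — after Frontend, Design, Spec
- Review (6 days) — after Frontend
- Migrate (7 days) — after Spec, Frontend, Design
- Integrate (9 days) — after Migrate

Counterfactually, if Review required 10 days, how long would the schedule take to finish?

As given, the longest chain is Spec→Frontend→Migrate→Integrate = 7+6+7+9 = 29, so the finish is 29 days.
The longest path through Review is only 19 days, so Review has float 10.
No other chain overtakes it, so the finish is 29 days.

29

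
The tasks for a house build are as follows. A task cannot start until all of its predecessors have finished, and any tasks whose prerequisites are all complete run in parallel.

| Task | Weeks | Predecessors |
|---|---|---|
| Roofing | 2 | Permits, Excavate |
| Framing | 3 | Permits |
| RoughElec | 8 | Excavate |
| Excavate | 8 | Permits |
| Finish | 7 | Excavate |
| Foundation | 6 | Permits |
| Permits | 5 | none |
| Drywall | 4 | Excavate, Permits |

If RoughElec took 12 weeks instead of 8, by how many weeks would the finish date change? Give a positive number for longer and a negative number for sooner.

Critical path before the change: Permits→Excavate→RoughElec = 5+8+8 = 21 giving 21 weeks.
RoughElec lies on that path, so at 12 weeks the path becomes 25 weeks.
No other chain overtakes it, so the finish is 25 weeks.
Change in finish: 25 − 21 = +4 weeks.

4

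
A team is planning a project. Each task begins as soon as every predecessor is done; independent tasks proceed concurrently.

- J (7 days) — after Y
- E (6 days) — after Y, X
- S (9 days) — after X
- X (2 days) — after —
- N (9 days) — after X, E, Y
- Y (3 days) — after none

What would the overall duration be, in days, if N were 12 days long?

Critical path before the change: Y→E→N = 3+6+9 = 18 giving 18 days.
Since N is critical, the +3 change carries straight to that chain (now 21 days).
No other chain overtakes it, so the finish is 21 days.

21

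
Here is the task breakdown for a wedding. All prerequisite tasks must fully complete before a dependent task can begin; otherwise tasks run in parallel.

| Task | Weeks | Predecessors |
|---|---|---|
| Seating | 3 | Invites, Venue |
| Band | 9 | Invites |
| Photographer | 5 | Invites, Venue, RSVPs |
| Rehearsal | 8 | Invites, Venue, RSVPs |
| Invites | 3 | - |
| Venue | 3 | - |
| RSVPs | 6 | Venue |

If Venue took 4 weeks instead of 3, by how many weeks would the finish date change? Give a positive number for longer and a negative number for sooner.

1

As given, the longest chain is Venue→RSVPs→Rehearsal = 3+6+8 = 17, so the finish is 17 weeks.
Venue is on the critical path; changing it to 4 makes that path 18 weeks.
That remains the longest chain; total 18 weeks.
Change in finish: 18 − 17 = +1 weeks.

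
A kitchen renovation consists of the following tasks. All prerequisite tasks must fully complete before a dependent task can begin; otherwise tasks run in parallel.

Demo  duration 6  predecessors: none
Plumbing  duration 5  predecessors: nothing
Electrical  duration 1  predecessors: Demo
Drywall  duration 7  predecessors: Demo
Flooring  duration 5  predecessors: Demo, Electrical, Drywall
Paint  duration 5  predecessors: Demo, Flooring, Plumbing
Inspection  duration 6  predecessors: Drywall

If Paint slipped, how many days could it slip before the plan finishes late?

Demo→Drywall→Flooring→Paint = 6+7+5+5 = 23 sets the makespan at 23 days.
The longest chain containing Paint totals 23 days.
Float = 23 − 23 = 0.

0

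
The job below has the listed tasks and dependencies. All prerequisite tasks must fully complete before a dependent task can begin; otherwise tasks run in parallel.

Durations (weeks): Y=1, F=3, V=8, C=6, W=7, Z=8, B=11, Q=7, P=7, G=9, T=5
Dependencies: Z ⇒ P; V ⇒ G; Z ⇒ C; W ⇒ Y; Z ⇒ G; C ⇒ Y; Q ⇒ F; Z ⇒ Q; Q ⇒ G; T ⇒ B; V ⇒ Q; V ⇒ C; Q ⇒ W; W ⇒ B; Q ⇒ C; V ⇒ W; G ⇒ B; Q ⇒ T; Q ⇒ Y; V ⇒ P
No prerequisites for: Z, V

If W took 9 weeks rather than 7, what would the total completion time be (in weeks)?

35

Actual critical path: Z→Q→G→B = 8+7+9+11 = 35 ⇒ 35 weeks.
W has 2 weeks of float (longest path through it is 33).
Now Z→Q→W→B = 8+7+9+11 = 35 is longest, so the finish becomes 35 weeks.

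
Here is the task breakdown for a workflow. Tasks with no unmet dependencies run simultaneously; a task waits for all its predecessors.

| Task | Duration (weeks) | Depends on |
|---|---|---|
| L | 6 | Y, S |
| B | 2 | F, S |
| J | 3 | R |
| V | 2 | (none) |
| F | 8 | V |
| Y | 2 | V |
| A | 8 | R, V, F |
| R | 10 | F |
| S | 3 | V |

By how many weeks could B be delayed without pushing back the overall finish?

The longest chain is V→F→R→A = 2+8+10+8 = 28; overall finish 28 weeks.
The longest chain containing B totals 12 weeks.
Slack of B = 26 − 10 = 16 weeks.

16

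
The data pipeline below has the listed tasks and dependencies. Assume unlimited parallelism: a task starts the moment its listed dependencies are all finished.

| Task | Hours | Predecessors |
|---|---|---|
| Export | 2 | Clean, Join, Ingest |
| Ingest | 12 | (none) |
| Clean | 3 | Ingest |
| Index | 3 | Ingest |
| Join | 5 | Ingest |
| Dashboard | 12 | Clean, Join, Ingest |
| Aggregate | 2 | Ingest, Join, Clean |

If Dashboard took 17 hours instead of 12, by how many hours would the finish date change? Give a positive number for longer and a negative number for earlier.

5

Actual critical path: Ingest→Join→Dashboard = 12+5+12 = 29 ⇒ 29 hours.
Dashboard is on the critical path; changing it to 17 makes that path 34 hours.
The critical path is still Ingest→Join→Dashboard; finish is now 34 hours.
Change in finish: 34 − 29 = +5 hours.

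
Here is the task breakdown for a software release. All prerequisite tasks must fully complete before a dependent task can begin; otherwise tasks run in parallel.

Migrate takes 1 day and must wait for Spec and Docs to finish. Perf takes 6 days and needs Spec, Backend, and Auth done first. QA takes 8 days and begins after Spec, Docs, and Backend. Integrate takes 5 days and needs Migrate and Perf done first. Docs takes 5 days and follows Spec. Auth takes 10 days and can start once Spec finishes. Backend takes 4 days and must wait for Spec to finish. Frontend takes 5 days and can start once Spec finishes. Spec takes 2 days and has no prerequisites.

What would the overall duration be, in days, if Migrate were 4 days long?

As given, the longest chain is Spec→Auth→Perf→Integrate = 2+10+6+5 = 23, so the finish is 23 days.
The longest path through Migrate is only 13 days, so Migrate has float 10.
No other chain overtakes it, so the finish is 23 days.

23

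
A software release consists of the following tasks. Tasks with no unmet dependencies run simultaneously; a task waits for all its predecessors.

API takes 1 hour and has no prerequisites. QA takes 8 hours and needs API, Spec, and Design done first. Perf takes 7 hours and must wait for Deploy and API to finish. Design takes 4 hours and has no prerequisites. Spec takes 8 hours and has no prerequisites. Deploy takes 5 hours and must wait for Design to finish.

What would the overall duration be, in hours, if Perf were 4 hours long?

As given, the longest chain is Design→Deploy→Perf = 4+5+7 = 16, so the finish is 16 hours.
Since Perf is critical, the -3 change carries straight to that chain (now 13 hours).
Now Spec→QA = 8+8 = 16 is longest, so the finish becomes 16 hours.

16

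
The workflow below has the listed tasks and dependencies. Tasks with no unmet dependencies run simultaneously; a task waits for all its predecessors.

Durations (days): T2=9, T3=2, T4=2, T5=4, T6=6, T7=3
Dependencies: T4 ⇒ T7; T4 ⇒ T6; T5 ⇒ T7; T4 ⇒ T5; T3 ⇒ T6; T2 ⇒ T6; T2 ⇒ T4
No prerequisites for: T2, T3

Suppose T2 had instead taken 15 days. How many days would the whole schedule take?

24

As given, the longest chain is T2→T4→T5→T7 = 9+2+4+3 = 18, so the finish is 18 days.
T2 lies on that path, so at 15 days the path becomes 24 days.
That remains the longest chain; total 24 days.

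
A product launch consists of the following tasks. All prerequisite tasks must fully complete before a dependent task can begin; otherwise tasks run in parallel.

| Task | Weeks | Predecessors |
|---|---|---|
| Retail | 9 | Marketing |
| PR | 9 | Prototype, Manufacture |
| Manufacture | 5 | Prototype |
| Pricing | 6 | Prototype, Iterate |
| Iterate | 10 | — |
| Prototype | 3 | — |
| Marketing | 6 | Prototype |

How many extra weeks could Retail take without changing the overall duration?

0

Critical path: Prototype→Marketing→Retail = 3+6+9 = 18, so the finish is 18 weeks.
Longest path through Retail: 18 weeks (earliest finish 18, latest finish 18).
Slack of Retail = 9 − 9 = 0 weeks.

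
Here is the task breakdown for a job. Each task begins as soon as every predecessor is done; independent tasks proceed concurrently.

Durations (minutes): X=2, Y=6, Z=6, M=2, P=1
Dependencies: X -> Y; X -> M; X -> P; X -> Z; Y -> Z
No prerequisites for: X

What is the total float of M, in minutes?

10

The longest chain is X→Y→Z = 2+6+6 = 14; overall finish 14 minutes.
Longest path through M: 4 minutes (earliest finish 4, latest finish 14).
So M can slip 14 − 4 = 10 minutes.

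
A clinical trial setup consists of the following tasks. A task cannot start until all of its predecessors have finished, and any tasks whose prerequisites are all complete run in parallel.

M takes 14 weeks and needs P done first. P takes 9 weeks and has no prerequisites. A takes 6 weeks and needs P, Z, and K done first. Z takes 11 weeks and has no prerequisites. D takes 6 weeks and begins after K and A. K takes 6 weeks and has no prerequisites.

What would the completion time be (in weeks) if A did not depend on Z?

Before: longest chain Z→A→D = 11+6+6 = 23, finish 23.
Without Z→A, A's earliest start moves from 11 to 9.
The longest chain is now P→M = 9+14 = 23, so the plan takes 23 weeks.

23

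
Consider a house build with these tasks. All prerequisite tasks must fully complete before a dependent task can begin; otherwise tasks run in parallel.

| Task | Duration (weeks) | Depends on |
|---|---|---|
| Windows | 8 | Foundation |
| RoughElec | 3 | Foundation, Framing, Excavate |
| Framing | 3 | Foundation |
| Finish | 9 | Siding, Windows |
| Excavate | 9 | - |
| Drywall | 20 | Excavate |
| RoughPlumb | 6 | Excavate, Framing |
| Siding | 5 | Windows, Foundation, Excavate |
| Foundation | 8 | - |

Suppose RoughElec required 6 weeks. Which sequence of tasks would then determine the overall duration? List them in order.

Foundation, Windows, Siding, Finish

Critical path before the change: Foundation→Windows→Siding→Finish = 8+8+5+9 = 30 giving 30 weeks.
RoughElec has 16 weeks of float (longest path through it is 14).
That remains the longest chain; total 30 weeks.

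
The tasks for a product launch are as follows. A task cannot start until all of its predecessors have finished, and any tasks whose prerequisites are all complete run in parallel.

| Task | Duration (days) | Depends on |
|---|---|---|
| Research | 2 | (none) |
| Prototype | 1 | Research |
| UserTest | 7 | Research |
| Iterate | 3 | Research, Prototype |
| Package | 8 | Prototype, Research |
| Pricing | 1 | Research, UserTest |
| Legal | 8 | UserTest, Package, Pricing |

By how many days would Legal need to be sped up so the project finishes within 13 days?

6

Current finish: 19 days; target: 13.
Legal is on every critical path, so each day cut from Legal cuts the finish by one (this holds down to a finish of 12).
Need 19 − 13 = 6 days off Legal → Legal becomes 2 days, finish becomes 13.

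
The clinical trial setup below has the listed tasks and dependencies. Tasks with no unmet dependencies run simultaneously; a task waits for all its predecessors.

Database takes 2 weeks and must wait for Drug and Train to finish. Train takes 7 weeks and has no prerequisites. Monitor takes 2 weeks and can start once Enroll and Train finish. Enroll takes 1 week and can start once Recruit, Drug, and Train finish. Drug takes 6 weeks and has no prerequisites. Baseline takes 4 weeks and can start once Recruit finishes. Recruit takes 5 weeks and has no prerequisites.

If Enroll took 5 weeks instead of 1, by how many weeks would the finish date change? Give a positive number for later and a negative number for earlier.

Actual critical path: Train→Enroll→Monitor = 7+1+2 = 10 ⇒ 10 weeks.
Enroll lies on that path, so at 5 weeks the path becomes 14 weeks.
No other chain overtakes it, so the finish is 14 weeks.
Change in finish: 14 − 10 = +4 weeks.

4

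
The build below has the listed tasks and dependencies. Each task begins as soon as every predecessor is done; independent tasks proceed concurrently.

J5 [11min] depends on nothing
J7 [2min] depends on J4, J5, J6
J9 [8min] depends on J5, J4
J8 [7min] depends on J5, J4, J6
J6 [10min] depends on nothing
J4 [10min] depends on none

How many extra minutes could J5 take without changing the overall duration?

The longest chain is J5→J9 = 11+8 = 19; overall finish 19 minutes.
Longest path through J5: 19 minutes (earliest finish 11, latest finish 11).
So J5 can slip 11 − 11 = 0 minutes.

0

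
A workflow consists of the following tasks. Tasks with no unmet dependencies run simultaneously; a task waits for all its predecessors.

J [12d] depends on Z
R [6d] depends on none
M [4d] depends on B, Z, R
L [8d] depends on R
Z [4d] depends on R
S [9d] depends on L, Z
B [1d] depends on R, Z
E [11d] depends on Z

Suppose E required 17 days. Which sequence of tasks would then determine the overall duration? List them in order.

R, Z, E

Actual critical path: R→L→S = 6+8+9 = 23 ⇒ 23 days.
The longest path through E is only 21 days, so E has float 2.
New critical path: R→Z→E = 6+4+17 = 27 ⇒ 27 days.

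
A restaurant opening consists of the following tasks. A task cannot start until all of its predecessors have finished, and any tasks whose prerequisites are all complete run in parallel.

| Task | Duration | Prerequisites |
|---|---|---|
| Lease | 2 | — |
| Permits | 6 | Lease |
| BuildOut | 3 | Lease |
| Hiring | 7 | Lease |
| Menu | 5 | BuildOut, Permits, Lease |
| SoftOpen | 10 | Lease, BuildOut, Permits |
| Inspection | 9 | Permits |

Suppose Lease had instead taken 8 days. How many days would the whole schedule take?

Actual critical path: Lease→Permits→SoftOpen = 2+6+10 = 18 ⇒ 18 days.
Lease is on the critical path; changing it to 8 makes that path 24 days.
No other chain overtakes it, so the finish is 24 days.

24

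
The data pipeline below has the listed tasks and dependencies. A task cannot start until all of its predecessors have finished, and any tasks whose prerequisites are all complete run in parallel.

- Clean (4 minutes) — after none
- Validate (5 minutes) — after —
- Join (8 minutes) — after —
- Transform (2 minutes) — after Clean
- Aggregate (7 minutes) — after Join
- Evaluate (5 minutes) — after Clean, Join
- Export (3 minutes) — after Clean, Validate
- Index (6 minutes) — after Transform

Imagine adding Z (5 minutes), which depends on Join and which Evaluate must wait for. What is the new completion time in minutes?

18

Originally the job takes 15 minutes.
With Z inserted, Evaluate now waits for max(Clean, Join, Z).
New critical path: Join→Z→Evaluate = 8+5+5 = 18 ⇒ 18 minutes.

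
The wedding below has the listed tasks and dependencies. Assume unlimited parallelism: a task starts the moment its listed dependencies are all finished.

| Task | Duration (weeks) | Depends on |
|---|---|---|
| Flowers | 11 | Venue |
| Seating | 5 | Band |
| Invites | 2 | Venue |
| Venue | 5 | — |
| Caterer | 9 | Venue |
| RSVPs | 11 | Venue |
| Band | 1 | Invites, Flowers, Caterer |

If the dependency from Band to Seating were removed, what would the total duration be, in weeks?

With the dependency in place, Venue→Flowers→Band→Seating = 5+11+1+5 = 22 sets the finish at 22 weeks.
Without Band→Seating, Seating's earliest start moves from 17 to 0.
After: Venue→Flowers→Band = 5+11+1 = 17 → 17 weeks.

17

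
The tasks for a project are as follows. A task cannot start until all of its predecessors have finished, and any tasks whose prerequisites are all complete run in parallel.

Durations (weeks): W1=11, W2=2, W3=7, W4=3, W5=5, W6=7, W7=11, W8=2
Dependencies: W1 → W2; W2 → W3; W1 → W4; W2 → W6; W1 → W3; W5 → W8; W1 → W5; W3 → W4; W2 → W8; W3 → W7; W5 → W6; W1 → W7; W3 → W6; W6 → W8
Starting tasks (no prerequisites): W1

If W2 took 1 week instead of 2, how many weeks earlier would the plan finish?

1

As given, the longest chain is W1→W2→W3→W7 = 11+2+7+11 = 31, so the finish is 31 weeks.
Since W2 is critical, the -1 change carries straight to that chain (now 30 weeks).
No other chain overtakes it, so the finish is 30 weeks.
Change in finish: 30 − 31 = -1 weeks.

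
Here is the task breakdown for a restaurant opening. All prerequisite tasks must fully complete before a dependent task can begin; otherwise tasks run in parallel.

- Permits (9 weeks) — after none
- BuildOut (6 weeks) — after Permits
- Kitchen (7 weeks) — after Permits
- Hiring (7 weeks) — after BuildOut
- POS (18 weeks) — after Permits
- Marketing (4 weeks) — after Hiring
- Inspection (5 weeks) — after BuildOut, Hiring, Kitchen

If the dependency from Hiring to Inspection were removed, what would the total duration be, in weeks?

Before: longest chain Permits→BuildOut→Hiring→Inspection = 9+6+7+5 = 27, finish 27.
Without Hiring→Inspection, Inspection's earliest start moves from 22 to 16.
New critical path: Permits→POS = 9+18 = 27 ⇒ 27 weeks.

27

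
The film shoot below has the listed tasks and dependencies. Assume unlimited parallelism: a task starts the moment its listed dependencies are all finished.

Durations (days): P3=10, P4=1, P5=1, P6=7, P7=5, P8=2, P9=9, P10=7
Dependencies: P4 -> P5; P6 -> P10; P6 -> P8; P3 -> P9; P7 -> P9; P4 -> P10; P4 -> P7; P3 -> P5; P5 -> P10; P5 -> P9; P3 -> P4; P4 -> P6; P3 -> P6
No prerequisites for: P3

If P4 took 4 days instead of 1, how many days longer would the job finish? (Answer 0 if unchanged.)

Baseline: P3→P4→P6→P10 = 10+1+7+7 = 25 → 25 days.
P4 is on the critical path; changing it to 4 makes that path 28 days.
No other chain overtakes it, so the finish is 28 days.
Change in finish: 28 − 25 = +3 days.

3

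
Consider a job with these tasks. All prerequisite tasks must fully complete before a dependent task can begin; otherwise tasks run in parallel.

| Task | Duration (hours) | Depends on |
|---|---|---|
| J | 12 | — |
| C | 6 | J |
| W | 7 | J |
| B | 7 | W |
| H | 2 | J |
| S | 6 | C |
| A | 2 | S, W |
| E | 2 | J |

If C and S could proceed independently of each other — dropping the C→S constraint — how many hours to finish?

Original critical path: J→C→S→A = 12+6+6+2 = 26 ⇒ 26 hours.
Without C→S, S's earliest start moves from 18 to 0.
New critical path: J→W→B = 12+7+7 = 26 ⇒ 26 hours.

26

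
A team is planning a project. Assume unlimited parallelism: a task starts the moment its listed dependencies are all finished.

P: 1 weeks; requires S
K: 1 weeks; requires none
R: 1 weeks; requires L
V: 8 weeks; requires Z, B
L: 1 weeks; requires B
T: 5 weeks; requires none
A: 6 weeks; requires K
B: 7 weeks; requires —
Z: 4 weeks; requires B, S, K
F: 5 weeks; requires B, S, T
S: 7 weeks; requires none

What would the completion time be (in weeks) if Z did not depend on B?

With the dependency in place, B→Z→V = 7+4+8 = 19 sets the finish at 19 weeks.
Dropping B→Z doesn't change Z's earliest start (7); another predecessor still binds.
After: S→Z→V = 7+4+8 = 19 → 19 weeks.

19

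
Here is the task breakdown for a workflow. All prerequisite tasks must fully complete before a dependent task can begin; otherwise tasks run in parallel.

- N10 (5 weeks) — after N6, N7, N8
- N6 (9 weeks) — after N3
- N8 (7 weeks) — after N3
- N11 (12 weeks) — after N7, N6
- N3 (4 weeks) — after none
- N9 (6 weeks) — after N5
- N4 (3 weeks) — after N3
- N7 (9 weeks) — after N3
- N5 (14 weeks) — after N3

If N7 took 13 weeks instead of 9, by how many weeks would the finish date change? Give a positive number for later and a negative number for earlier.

4

As given, the longest chain is N3→N7→N11 = 4+9+12 = 25, so the finish is 25 weeks.
N7 lies on that path, so at 13 weeks the path becomes 29 weeks.
The critical path is still N3→N7→N11; finish is now 29 weeks.
Change in finish: 29 − 25 = +4 weeks.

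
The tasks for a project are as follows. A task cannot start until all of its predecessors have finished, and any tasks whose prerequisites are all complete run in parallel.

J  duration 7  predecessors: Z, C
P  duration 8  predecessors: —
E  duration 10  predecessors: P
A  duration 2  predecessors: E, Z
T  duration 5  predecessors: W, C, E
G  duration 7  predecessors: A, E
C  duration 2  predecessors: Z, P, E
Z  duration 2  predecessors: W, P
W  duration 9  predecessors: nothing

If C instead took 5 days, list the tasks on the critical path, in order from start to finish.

P, E, C, J

Critical path before the change: P→E→C→J = 8+10+2+7 = 27 giving 27 days.
C is on the critical path; changing it to 5 makes that path 30 days.
The critical path is still P→E→C→J; finish is now 30 days.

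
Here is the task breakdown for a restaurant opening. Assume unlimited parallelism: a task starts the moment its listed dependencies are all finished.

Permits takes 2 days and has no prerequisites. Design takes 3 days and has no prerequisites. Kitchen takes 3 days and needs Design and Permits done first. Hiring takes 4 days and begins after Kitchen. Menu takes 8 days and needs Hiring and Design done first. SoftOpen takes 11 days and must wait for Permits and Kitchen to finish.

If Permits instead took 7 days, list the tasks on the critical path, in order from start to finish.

Permits, Kitchen, Hiring, Menu

Critical path before the change: Design→Kitchen→Hiring→Menu = 3+3+4+8 = 18 giving 18 days.
The longest path through Permits is only 17 days, so Permits has float 1.
The binding chain switches to Permits→Kitchen→Hiring→Menu = 7+3+4+8 = 22; finish 22 days.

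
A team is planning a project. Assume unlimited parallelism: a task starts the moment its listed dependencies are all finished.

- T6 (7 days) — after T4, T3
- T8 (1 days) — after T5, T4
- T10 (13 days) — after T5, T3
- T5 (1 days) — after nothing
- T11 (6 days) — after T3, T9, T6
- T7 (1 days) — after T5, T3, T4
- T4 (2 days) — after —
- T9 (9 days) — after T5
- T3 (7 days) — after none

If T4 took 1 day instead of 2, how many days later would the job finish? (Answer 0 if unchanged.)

0

As given, the longest chain is T3→T6→T11 = 7+7+6 = 20, so the finish is 20 days.
T4 has 5 days of float (longest path through it is 15).
The critical path is still T3→T6→T11; finish is now 20 days.
Change in finish: 20 − 20 = +0 days.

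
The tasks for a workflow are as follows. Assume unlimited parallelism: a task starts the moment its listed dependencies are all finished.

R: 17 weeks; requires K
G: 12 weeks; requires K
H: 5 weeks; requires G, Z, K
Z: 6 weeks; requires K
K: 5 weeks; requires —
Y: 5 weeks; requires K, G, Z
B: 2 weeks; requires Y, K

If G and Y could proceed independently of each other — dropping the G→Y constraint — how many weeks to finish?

22

With the dependency in place, K→G→Y→B = 5+12+5+2 = 24 sets the finish at 24 weeks.
Without G→Y, Y's earliest start moves from 17 to 11.
After: K→G→H = 5+12+5 = 22 → 22 weeks.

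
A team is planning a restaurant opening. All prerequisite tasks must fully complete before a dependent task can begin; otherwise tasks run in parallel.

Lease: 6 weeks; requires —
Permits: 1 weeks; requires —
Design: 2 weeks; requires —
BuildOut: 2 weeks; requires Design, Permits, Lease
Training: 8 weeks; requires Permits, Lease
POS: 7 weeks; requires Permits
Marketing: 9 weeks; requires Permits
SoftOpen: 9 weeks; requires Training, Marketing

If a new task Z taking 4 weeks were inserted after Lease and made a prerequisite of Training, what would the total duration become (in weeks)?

27

Originally the job takes 23 weeks.
With Z inserted, Training now waits for max(Permits, Lease, Z).
New critical path: Lease→Z→Training→SoftOpen = 6+4+8+9 = 27 ⇒ 27 weeks.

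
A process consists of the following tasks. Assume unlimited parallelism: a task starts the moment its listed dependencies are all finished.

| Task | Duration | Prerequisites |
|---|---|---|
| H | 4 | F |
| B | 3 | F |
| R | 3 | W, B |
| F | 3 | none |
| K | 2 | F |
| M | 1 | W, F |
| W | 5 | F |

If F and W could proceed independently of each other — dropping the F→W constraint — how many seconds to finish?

With the dependency in place, F→W→R = 3+5+3 = 11 sets the finish at 11 seconds.
Without F→W, W's earliest start moves from 3 to 0.
The longest chain is now F→B→R = 3+3+3 = 9, so the plan takes 9 seconds.

9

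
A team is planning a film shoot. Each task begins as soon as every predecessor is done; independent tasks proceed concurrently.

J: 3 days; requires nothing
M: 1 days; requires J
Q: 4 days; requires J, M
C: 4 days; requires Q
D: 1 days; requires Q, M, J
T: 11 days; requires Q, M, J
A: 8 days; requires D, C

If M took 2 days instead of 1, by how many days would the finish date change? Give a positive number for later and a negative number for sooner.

1

Baseline: J→M→Q→C→A = 3+1+4+4+8 = 20 → 20 days.
Since M is critical, the +1 change carries straight to that chain (now 21 days).
The critical path is still J→M→Q→C→A; finish is now 21 days.
Change in finish: 21 − 20 = +1 days.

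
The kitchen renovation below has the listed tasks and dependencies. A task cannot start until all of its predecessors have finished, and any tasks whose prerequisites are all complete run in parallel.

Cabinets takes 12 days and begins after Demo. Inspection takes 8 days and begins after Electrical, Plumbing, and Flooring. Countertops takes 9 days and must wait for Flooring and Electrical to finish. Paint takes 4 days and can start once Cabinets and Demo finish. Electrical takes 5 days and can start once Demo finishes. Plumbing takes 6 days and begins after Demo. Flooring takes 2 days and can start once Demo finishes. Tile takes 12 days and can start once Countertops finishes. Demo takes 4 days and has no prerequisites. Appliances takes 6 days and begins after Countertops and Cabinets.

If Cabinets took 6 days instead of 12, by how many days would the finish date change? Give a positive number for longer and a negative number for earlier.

Actual critical path: Demo→Electrical→Countertops→Tile = 4+5+9+12 = 30 ⇒ 30 days.
Cabinets has 8 days of float (longest path through it is 22).
The critical path is still Demo→Electrical→Countertops→Tile; finish is now 30 days.
Change in finish: 30 − 30 = +0 days.

0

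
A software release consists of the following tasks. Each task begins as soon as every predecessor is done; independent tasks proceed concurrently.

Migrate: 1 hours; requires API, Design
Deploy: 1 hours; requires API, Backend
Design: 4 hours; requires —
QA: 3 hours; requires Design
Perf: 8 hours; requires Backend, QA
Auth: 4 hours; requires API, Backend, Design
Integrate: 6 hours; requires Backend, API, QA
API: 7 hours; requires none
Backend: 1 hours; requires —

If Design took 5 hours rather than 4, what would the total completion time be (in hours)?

16

As given, the longest chain is Design→QA→Perf = 4+3+8 = 15, so the finish is 15 hours.
Design lies on that path, so at 5 hours the path becomes 16 hours.
That remains the longest chain; total 16 hours.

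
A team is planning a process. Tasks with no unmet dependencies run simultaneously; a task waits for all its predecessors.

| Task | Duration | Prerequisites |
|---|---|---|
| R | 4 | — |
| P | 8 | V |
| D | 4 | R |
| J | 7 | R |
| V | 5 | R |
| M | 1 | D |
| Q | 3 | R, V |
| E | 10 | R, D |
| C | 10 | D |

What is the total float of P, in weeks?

1

Critical path: R→D→E = 4+4+10 = 18, so the finish is 18 weeks.
Longest path through P: 17 weeks (earliest finish 17, latest finish 18).
Float = 18 − 17 = 1.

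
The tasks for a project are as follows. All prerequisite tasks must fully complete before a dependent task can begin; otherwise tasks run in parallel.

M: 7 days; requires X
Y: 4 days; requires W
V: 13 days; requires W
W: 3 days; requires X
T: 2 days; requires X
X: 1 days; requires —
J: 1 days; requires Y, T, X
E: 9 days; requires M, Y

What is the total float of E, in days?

Critical path: X→W→Y→E = 1+3+4+9 = 17, so the finish is 17 days.
Longest path through E: 17 days (earliest finish 17, latest finish 17).
So E can slip 17 − 17 = 0 days.

0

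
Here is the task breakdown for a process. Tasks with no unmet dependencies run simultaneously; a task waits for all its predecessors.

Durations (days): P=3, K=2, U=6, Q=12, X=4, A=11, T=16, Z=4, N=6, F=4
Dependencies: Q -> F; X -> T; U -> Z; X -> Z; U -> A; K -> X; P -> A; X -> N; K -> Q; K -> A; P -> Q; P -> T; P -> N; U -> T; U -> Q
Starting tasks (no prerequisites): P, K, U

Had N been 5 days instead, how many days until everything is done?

22

Baseline: K→X→T = 2+4+16 = 22 → 22 days.
N is off the critical path — its longest chain is 12 days, giving 10 of slack.
No other chain overtakes it, so the finish is 22 days.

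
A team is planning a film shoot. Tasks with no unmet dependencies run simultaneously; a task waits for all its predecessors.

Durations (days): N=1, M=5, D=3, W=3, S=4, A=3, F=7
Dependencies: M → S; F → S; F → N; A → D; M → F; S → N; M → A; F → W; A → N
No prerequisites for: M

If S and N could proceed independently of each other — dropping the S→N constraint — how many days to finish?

16

With the dependency in place, M→F→S→N = 5+7+4+1 = 17 sets the finish at 17 days.
Without S→N, N's earliest start moves from 16 to 12.
The longest chain is now M→F→S = 5+7+4 = 16, so the film shoot takes 16 days.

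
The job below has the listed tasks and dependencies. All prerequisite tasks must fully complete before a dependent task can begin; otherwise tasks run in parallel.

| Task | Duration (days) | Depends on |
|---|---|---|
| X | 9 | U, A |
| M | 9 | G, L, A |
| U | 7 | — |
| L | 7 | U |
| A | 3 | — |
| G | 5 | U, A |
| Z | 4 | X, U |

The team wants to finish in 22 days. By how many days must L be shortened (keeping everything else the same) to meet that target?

Current finish: 23 days; target: 22.
L is on every critical path, so each day cut from L cuts the finish by one (this holds down to a finish of 21).
Need 23 − 22 = 1 day off L → L becomes 6 days, finish becomes 22.

1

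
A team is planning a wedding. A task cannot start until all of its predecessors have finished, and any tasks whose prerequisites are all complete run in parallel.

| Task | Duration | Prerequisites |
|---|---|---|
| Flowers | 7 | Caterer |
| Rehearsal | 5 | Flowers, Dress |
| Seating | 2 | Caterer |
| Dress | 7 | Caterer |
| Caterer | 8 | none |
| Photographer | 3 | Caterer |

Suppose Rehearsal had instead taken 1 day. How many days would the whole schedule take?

The binding path is Caterer→Dress→Rehearsal = 8+7+5 = 20; finish at 20 days.
Rehearsal is on the critical path; changing it to 1 makes that path 16 days.
The critical path is still Caterer→Dress→Rehearsal; finish is now 16 days.

16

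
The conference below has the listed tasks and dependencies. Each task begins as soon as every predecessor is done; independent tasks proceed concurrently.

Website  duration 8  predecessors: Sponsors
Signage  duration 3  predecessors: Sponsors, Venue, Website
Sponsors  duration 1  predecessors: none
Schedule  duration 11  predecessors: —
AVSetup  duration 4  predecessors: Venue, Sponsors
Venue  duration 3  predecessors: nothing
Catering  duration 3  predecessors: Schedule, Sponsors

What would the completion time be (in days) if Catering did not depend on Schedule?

12

Before: longest chain Schedule→Catering = 11+3 = 14, finish 14.
Without Schedule→Catering, Catering's earliest start moves from 11 to 1.
The longest chain is now Sponsors→Website→Signage = 1+8+3 = 12, so the job takes 12 days.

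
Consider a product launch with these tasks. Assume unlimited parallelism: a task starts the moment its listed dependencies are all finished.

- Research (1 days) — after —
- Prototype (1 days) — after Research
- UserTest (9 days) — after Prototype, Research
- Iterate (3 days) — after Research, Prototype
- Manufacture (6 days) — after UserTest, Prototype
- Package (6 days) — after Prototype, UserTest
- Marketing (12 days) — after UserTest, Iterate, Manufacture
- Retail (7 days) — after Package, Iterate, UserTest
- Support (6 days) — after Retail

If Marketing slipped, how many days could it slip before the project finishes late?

1

Critical path: Research→Prototype→UserTest→Package→Retail→Support = 1+1+9+6+7+6 = 30, so the finish is 30 days.
Longest path through Marketing: 29 days (earliest finish 29, latest finish 30).
Float = 30 − 29 = 1.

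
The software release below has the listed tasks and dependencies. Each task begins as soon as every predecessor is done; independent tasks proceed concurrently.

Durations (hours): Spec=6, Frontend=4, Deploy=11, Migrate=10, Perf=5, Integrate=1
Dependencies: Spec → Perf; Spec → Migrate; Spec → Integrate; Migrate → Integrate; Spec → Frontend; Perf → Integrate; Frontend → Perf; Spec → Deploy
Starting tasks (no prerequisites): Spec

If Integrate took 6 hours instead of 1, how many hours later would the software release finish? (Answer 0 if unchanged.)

5

Critical path before the change: Spec→Migrate→Integrate = 6+10+1 = 17 giving 17 hours.
Integrate is on the critical path; changing it to 6 makes that path 22 hours.
That remains the longest chain; total 22 hours.
Change in finish: 22 − 17 = +5 hours.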